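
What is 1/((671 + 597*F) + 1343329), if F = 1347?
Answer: 1/2148159 ≈ 4.6551e-7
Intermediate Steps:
1/((671 + 597*F) + 1343329) = 1/((671 + 597*1347) + 1343329) = 1/((671 + 804159) + 1343329) = 1/(804830 + 1343329) = 1/2148159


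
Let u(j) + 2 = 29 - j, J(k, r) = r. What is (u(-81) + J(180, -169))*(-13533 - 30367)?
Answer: 2677900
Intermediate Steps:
u(j) = 27 - j (u(j) = -2 + (29 - j) = 27 - j)
(u(-81) + J(180, -169))*(-13533 - 30367) = ((27 - 1*(-81)) - 169)*(-13533 - 30367) = ((27 + 81) - 169)*(-43900) = (108 - 169)*(-43900) = -61*(-43900) = 2677900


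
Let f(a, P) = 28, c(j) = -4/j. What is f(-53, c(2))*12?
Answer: 336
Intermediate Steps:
f(-53, c(2))*12 = 28*12 = 336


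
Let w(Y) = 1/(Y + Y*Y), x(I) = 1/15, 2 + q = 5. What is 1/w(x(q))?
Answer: 16/225 ≈ 0.071111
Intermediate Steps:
q = 3 (q = -2 + 5 = 3)
x(I) = 1/15
w(Y) = 1/(Y + Y²)
1/w(x(q)) = 1/(1/((1/15)*(1 + 1/15))) = 1/(15/(16/15)) = 1/(15*(15/16)) = 1/(225/16) = 16/225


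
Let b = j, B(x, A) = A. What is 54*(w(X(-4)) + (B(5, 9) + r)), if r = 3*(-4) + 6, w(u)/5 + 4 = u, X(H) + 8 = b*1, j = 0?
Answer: -3078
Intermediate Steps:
b = 0
X(H) = -8 (X(H) = -8 + 0*1 = -8 + 0 = -8)
w(u) = -20 + 5*u
r = -6 (r = -12 + 6 = -6)
54*(w(X(-4)) + (B(5, 9) + r)) = 54*((-20 + 5*(-8)) + (9 - 6)) = 54*((-20 - 40) + 3) = 54*(-60 + 3) = 54*(-57) = -3078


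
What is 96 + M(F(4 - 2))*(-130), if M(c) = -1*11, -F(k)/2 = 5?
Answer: 1526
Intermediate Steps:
F(k) = -10 (F(k) = -2*5 = -10)
M(c) = -11
96 + M(F(4 - 2))*(-130) = 96 - 11*(-130) = 96 + 1430 = 1526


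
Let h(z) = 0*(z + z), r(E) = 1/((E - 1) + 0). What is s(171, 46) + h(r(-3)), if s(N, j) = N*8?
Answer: 1368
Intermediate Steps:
s(N, j) = 8*N
r(E) = 1/(-1 + E) (r(E) = 1/((-1 + E) + 0) = 1/(-1 + E))
h(z) = 0 (h(z) = 0*(2*z) = 0)
s(171, 46) + h(r(-3)) = 8*171 + 0 = 1368 + 0 = 1368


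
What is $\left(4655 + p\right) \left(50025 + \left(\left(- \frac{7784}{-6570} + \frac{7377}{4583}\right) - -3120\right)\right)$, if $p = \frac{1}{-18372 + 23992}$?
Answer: $\frac{581465556816347071}{2350276975} \approx 2.474 \cdot 10^{8}$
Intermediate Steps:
$p = \frac{1}{5620} \approx 0.00017794$
$\left(4655 + p\right) \left(50025 + \left(\left(- \frac{7784}{-6570} + \frac{7377}{4583}\right) - -3120\right)\right) = \left(4655 + \frac{1}{5620}\right) \left(50025 + \left(\left(- \frac{7784}{-6570} + \frac{7377}{4583}\right) - -3120\right)\right) = \frac{26161101 \left(50025 + \left(\left(\left(-7784\right) \left(- \frac{1}{6570}\right) + 7377 \cdot \frac{1}{4583}\right) + 3120\right)\right)}{5620} = \frac{26161101 \left(50025 + \left(\left(\frac{3892}{3285} + \frac{7377}{4583}\right) + 3120\right)\right)}{5620} = \frac{26161101 \left(50025 + \left(\frac{42070481}{15055155} + 3120\right)\right)}{5620} = \frac{26161101 \left(50025 + \frac{47014154081}{15055155}\right)}{5620} = \frac{26161101}{5620} \cdot \frac{800148282956}{15055155} = \frac{581465556816347071}{2350276975}$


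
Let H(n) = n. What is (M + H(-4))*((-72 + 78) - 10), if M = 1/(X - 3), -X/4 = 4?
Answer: 308/19 ≈ 16.211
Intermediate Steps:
X = -16 (X = -4*4 = -16)
M = -1/19 (M = 1/(-16 - 3) = 1/(-19) = -1/19 ≈ -0.052632)
(M + H(-4))*((-72 + 78) - 10) = (-1/19 - 4)*((-72 + 78) - 10) = -77*(6 - 10)/19 = -77/19*(-4) = 308/19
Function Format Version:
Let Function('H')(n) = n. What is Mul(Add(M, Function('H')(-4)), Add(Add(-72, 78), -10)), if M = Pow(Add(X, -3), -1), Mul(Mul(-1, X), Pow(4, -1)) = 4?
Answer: Rational(308, 19) ≈ 16.211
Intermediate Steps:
X = -16 (X = Mul(-4, 4) = -16)
M = Rational(-1, 19) (M = Pow(Add(-16, -3), -1) = Pow(-19, -1) = Rational(-1, 19) ≈ -0.052632)
Mul(Add(M, Function('H')(-4)), Add(Add(-72, 78), -10)) = Mul(Add(Rational(-1, 19), -4), Add(Add(-72, 78), -10)) = Mul(Rational(-77, 19), Add(6, -10)) = Mul(Rational(-77, 19), -4) = Rational(308, 19)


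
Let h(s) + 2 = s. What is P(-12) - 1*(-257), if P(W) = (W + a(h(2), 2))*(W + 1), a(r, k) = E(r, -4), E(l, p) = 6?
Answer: 323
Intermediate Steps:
h(s) = -2 + s
a(r, k) = 6
P(W) = (1 + W)*(6 + W) (P(W) = (W + 6)*(W + 1) = (6 + W)*(1 + W) = (1 + W)*(6 + W))
P(-12) - 1*(-257) = (6 + (-12)² + 7*(-12)) - 1*(-257) = (6 + 144 - 84) + 257 = 66 + 257 = 323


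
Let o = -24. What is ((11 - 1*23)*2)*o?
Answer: 576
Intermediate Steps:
((11 - 1*23)*2)*o = ((11 - 1*23)*2)*(-24) = ((11 - 23)*2)*(-24) = -12*2*(-24) = -24*(-24) = 576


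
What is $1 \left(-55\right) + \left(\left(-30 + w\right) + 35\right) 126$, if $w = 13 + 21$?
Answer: $4859$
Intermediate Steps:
$w = 34$
$1 \left(-55\right) + \left(\left(-30 + w\right) + 35\right) 126 = 1 \left(-55\right) + \left(\left(-30 + 34\right) + 35\right) 126 = -55 + \left(4 + 35\right) 126 = -55 + 39 \cdot 126 = -55 + 4914 = 4859$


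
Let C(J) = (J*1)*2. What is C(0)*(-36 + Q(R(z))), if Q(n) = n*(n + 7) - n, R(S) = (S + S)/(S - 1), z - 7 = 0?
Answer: 0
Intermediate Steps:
C(J) = 2*J (C(J) = J*2 = 2*J)
z = 7 (z = 7 + 0 = 7)
R(S) = 2*S/(-1 + S) (R(S) = (2*S)/(-1 + S) = 2*S/(-1 + S))
Q(n) = -n + n*(7 + n) (Q(n) = n*(7 + n) - n = -n + n*(7 + n))
C(0)*(-36 + Q(R(z))) = (2*0)*(-36 + (2*7/(-1 + 7))*(6 + 2*7/(-1 + 7))) = 0*(-36 + (2*7/6)*(6 + 2*7/6)) = 0*(-36 + (2*7*(⅙))*(6 + 2*7*(⅙))) = 0*(-36 + 7*(6 + 7/3)/3) = 0*(-36 + (7/3)*(25/3)) = 0*(-36 + 175/9) = 0*(-149/9) = 0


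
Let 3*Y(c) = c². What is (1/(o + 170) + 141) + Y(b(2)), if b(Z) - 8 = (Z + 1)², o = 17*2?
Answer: 16139/68 ≈ 237.34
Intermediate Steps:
o = 34
b(Z) = 8 + (1 + Z)² (b(Z) = 8 + (Z + 1)² = 8 + (1 + Z)²)
Y(c) = c²/3
(1/(o + 170) + 141) + Y(b(2)) = (1/(34 + 170) + 141) + (8 + (1 + 2)²)²/3 = (1/204 + 141) + (8 + 3²)²/3 = (1/204 + 141) + (8 + 9)²/3 = 28765/204 + (⅓)*17² = 28765/204 + (⅓)*289 = 28765/204 + 289/3 = 16139/68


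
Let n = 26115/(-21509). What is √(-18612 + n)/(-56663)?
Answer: -I*√8611163059107/1218764467 ≈ -0.0024077*I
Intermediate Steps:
n = -26115/21509 (n = 26115*(-1/21509) = -26115/21509 ≈ -1.2141)
√(-18612 + n)/(-56663) = √(-18612 - 26115/21509)/(-56663) = √(-400351623/21509)*(-1/56663) = (I*√8611163059107/21509)*(-1/56663) = -I*√8611163059107/1218764467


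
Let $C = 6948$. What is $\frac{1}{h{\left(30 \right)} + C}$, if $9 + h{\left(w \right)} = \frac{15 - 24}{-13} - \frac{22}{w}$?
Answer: $\frac{195}{1353097} \approx 0.00014411$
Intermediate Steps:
$h{\left(w \right)} = - \frac{108}{13} - \frac{22}{w}$ ($h{\left(w \right)} = -9 + \left(\frac{15 - 24}{-13} - \frac{22}{w}\right) = -9 + \left(\left(15 - 24\right) \left(- \frac{1}{13}\right) - \frac{22}{w}\right) = -9 - \left(- \frac{9}{13} + \frac{22}{w}\right) = -9 + \left(\frac{9}{13} - \frac{22}{w}\right) = - \frac{108}{13} - \frac{22}{w}$)
$\frac{1}{h{\left(30 \right)} + C} = \frac{1}{\left(- \frac{108}{13} - \frac{22}{30}\right) + 6948} = \frac{1}{\left(- \frac{108}{13} - \frac{11}{15}\right) + 6948} = \frac{1}{- \frac{1763}{195} + 6948} = \frac{1}{\frac{1353097}{195}} = \frac{195}{1353097}$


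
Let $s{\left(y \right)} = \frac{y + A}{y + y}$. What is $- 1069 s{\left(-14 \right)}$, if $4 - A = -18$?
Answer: $\frac{2138}{7} \approx 305.43$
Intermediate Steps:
$A = 22$ ($A = 4 - -18 = 4 + 18 = 22$)
$s{\left(y \right)} = \frac{22 + y}{2 y}$ ($s{\left(y \right)} = \frac{y + 22}{y + y} = \frac{22 + y}{2 y}$)
$- 1069 s{\left(-14 \right)} = - 1069 \frac{22 - 14}{2 \left(-14\right)} = - 1069 \cdot \frac{1}{2} \left(- \frac{1}{14}\right) 8 = \left(-1069\right) \left(- \frac{2}{7}\right) = \frac{2138}{7}$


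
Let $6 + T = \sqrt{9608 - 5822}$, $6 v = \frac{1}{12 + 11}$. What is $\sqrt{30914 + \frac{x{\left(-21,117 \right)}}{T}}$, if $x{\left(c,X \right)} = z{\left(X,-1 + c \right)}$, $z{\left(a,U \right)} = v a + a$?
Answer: $\frac{\sqrt{-392234778 + 65414024 \sqrt{3786}}}{46 \sqrt{-6 + \sqrt{3786}}} \approx 175.83$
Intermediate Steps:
$v = \frac{1}{138}$ ($v = \frac{1}{6 \left(12 + 11\right)} = \frac{1}{6 \cdot 23} = \frac{1}{6} \cdot \frac{1}{23} = \frac{1}{138} \approx 0.0072464$)
$z{\left(a,U \right)} = \frac{139 a}{138}$ ($z{\left(a,U \right)} = \frac{a}{138} + a = \frac{139 a}{138}$)
$x{\left(c,X \right)} = \frac{139 X}{138}$
$T = -6 + \sqrt{3786}$ ($T = -6 + \sqrt{9608 - 5822} = -6 + \sqrt{3786} \approx 55.53$)
$\sqrt{30914 + \frac{x{\left(-21,117 \right)}}{T}} = \sqrt{30914 + \frac{\frac{139}{138} \cdot 117}{-6 + \sqrt{3786}}} = \sqrt{30914 + \frac{5421}{46 \left(-6 + \sqrt{3786}\right)}}$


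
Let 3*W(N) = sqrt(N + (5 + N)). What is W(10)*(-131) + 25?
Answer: -580/3 ≈ -193.33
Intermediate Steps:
W(N) = sqrt(5 + 2*N)/3 (W(N) = sqrt(N + (5 + N))/3 = sqrt(5 + 2*N)/3)
W(10)*(-131) + 25 = (sqrt(5 + 2*10)/3)*(-131) + 25 = (sqrt(5 + 20)/3)*(-131) + 25 = (sqrt(25)/3)*(-131) + 25 = ((1/3)*5)*(-131) + 25 = (5/3)*(-131) + 25 = -655/3 + 25 = -580/3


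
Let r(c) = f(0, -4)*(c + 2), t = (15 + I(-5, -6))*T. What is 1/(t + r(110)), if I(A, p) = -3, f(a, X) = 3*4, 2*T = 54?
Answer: 1/1668 ≈ 0.00059952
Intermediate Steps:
T = 27 (T = (½)*54 = 27)
f(a, X) = 12
t = 324 (t = (15 - 3)*27 = 12*27 = 324)
r(c) = 24 + 12*c (r(c) = 12*(c + 2) = 12*(2 + c) = 24 + 12*c)
1/(t + r(110)) = 1/(324 + (24 + 12*110)) = 1/(324 + (24 + 1320)) = 1/(324 + 1344) = 1/1668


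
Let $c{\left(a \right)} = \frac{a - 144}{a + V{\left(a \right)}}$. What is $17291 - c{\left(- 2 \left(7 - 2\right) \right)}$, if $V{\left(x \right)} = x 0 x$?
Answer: $\frac{86378}{5} \approx 17276.0$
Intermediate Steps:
$V{\left(x \right)} = 0$ ($V{\left(x \right)} = 0 x = 0$)
$c{\left(a \right)} = \frac{-144 + a}{a}$ ($c{\left(a \right)} = \frac{a - 144}{a + 0} = \frac{-144 + a}{a}$)
$17291 - c{\left(- 2 \left(7 - 2\right) \right)} = 17291 - \frac{-144 - 2 \left(7 - 2\right)}{\left(-2\right) \left(7 - 2\right)} = 17291 - \frac{-144 - 10}{\left(-2\right) 5} = 17291 - \frac{-144 - 10}{-10} = 17291 - \left(- \frac{1}{10}\right) \left(-154\right) = 17291 - \frac{77}{5} = \frac{86378}{5}$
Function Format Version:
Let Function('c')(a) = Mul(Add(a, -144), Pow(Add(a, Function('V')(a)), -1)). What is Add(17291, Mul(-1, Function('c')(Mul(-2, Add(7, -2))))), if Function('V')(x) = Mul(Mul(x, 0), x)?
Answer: Rational(86378, 5) ≈ 17276.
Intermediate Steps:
Function('V')(x) = 0 (Function('V')(x) = Mul(0, x) = 0)
Function('c')(a) = Mul(Pow(a, -1), Add(-144, a)) (Function('c')(a) = Mul(Add(a, -144), Pow(Add(a, 0), -1)) = Mul(Add(-144, a), Pow(a, -1)) = Mul(Pow(a, -1), Add(-144, a)))
Add(17291, Mul(-1, Function('c')(Mul(-2, Add(7, -2))))) = Add(17291, Mul(-1, Mul(Pow(Mul(-2, Add(7, -2)), -1), Add(-144, Mul(-2, Add(7, -2)))))) = Add(17291, Mul(-1, Mul(Pow(Mul(-2, 5), -1), Add(-144, Mul(-2, 5))))) = Add(17291, Mul(-1, Mul(Pow(-10, -1), Add(-144, -10)))) = Add(17291, Mul(-1, Mul(Rational(-1, 10), -154))) = Add(17291, Mul(-1, Rational(77, 5))) = Add(17291, Rational(-77, 5)) = Rational(86378, 5)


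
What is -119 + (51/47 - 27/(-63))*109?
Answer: 15131/329 ≈ 45.991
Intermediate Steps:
-119 + (51/47 - 27/(-63))*109 = -119 + (51*(1/47) - 27*(-1/63))*109 = -119 + (51/47 + 3/7)*109 = -119 + (498/329)*109 = -119 + 54282/329 = 15131/329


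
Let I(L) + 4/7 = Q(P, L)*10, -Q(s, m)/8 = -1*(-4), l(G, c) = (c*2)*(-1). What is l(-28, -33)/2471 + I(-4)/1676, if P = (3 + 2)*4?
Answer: -170379/1035349 ≈ -0.16456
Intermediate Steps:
P = 20 (P = 5*4 = 20)
l(G, c) = -2*c (l(G, c) = (2*c)*(-1) = -2*c)
Q(s, m) = -32 (Q(s, m) = -(-8)*(-4) = -8*4 = -32)
I(L) = -2244/7 (I(L) = -4/7 - 32*10 = -4/7 - 320 = -2244/7)
l(-28, -33)/2471 + I(-4)/1676 = -2*(-33)/2471 - 2244/7/1676 = 66*(1/2471) - 2244/7*1/1676 = 66/2471 - 561/2933 = -170379/1035349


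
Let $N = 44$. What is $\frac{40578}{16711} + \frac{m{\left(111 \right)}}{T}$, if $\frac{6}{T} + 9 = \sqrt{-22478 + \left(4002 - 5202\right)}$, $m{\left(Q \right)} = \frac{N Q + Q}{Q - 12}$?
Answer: $- \frac{26931099}{367642} + \frac{185 i \sqrt{23678}}{22} \approx -73.254 + 1294.0 i$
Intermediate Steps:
$m{\left(Q \right)} = \frac{45 Q}{-12 + Q}$ ($m{\left(Q \right)} = \frac{44 Q + Q}{Q - 12} = \frac{45 Q}{-12 + Q}$)
$T = \frac{6}{-9 + i \sqrt{23678}}$ ($T = \frac{6}{-9 + \sqrt{-22478 + \left(4002 - 5202\right)}} = \frac{6}{-9 + \sqrt{-22478 - 1200}} = \frac{6}{-9 + \sqrt{-23678}} = \frac{6}{-9 + i \sqrt{23678}} \approx -0.0022728 - 0.038859 i$)
$\frac{40578}{16711} + \frac{m{\left(111 \right)}}{T} = \frac{40578}{16711} + \frac{45 \cdot 111 \frac{1}{-12 + 111}}{- \frac{54}{23759} - \frac{6 i \sqrt{23678}}{23759}} = 40578 \cdot \frac{1}{16711} + \frac{45 \cdot 111 \cdot \frac{1}{99}}{- \frac{54}{23759} - \frac{6 i \sqrt{23678}}{23759}} = \frac{40578}{16711} + \frac{45 \cdot 111 \cdot \frac{1}{99}}{- \frac{54}{23759} - \frac{6 i \sqrt{23678}}{23759}} = \frac{40578}{16711} + \frac{555}{11 \left(- \frac{54}{23759} - \frac{6 i \sqrt{23678}}{23759}\right)}$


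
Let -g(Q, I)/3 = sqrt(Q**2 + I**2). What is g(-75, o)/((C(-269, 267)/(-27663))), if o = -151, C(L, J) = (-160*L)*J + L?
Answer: 82989*sqrt(28426)/11491411 ≈ 1.2176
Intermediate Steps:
C(L, J) = L - 160*J*L (C(L, J) = -160*J*L + L = L - 160*J*L)
g(Q, I) = -3*sqrt(I**2 + Q**2) (g(Q, I) = -3*sqrt(Q**2 + I**2) = -3*sqrt(I**2 + Q**2))
g(-75, o)/((C(-269, 267)/(-27663))) = (-3*sqrt((-151)**2 + (-75)**2))/((-269*(1 - 160*267)/(-27663))) = (-3*sqrt(22801 + 5625))/((-269*(1 - 42720)*(-1/27663))) = (-3*sqrt(28426))/((-269*(-42719)*(-1/27663))) = (-3*sqrt(28426))/((11491411*(-1/27663))) = (-3*sqrt(28426))/(-11491411/27663) = -3*sqrt(28426)*(-27663/11491411) = 82989*sqrt(28426)/11491411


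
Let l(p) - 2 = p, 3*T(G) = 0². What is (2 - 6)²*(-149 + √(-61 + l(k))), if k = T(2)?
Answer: -2384 + 16*I*√59 ≈ -2384.0 + 122.9*I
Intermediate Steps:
T(G) = 0 (T(G) = (⅓)*0² = (⅓)*0 = 0)
k = 0
l(p) = 2 + p
(2 - 6)²*(-149 + √(-61 + l(k))) = (2 - 6)²*(-149 + √(-61 + (2 + 0))) = (-4)²*(-149 + √(-61 + 2)) = 16*(-149 + √(-59)) = 16*(-149 + I*√59) = -2384 + 16*I*√59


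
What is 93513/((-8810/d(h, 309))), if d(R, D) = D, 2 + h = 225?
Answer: -28895517/8810 ≈ -3279.9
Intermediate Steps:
h = 223 (h = -2 + 225 = 223)
93513/((-8810/d(h, 309))) = 93513/((-8810/309)) = 93513/((-8810*1/309)) = 93513/(-8810/309) = 93513*(-309/8810) = -28895517/8810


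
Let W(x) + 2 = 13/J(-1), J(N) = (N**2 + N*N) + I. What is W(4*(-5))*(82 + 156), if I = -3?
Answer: -3570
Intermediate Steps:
J(N) = -3 + 2*N**2 (J(N) = (N**2 + N*N) - 3 = (N**2 + N**2) - 3 = 2*N**2 - 3 = -3 + 2*N**2)
W(x) = -15 (W(x) = -2 + 13/(-3 + 2*(-1)**2) = -2 + 13/(-3 + 2*1) = -2 + 13/(-3 + 2) = -2 + 13/(-1) = -2 + 13*(-1) = -2 - 13 = -15)
W(4*(-5))*(82 + 156) = -15*(82 + 156) = -15*238 = -3570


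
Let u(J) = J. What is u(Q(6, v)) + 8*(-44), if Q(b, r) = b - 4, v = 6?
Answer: -350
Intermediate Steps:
Q(b, r) = -4 + b
u(Q(6, v)) + 8*(-44) = (-4 + 6) + 8*(-44) = 2 - 352 = -350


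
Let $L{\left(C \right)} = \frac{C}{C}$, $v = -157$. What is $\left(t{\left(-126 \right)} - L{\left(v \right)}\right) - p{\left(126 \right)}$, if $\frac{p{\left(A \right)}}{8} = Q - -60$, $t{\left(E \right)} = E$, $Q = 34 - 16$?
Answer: $-751$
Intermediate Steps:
$Q = 18$ ($Q = 34 - 16 = 18$)
$L{\left(C \right)} = 1$
$p{\left(A \right)} = 624$ ($p{\left(A \right)} = 8 \left(18 - -60\right) = 8 \left(18 + 60\right) = 8 \cdot 78 = 624$)
$\left(t{\left(-126 \right)} - L{\left(v \right)}\right) - p{\left(126 \right)} = \left(-126 - 1\right) - 624 = -127 - 624 = -751$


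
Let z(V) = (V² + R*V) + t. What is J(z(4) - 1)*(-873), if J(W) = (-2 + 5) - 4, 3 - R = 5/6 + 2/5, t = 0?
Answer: 873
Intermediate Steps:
R = 53/30 (R = 3 - (5/6 + 2/5) = 3 - (5*(⅙) + 2*(⅕)) = 3 - (⅚ + ⅖) = 3 - 1*37/30 = 3 - 37/30 = 53/30 ≈ 1.7667)
z(V) = V² + 53*V/30 (z(V) = (V² + 53*V/30) + 0 = V² + 53*V/30)
J(W) = -1 (J(W) = 3 - 4 = -1)
J(z(4) - 1)*(-873) = -1*(-873) = 873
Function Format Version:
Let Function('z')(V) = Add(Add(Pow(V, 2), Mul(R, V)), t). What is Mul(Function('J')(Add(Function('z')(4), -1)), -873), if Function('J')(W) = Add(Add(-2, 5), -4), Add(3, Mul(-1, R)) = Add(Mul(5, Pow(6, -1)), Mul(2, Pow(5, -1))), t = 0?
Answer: 873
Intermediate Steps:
R = Rational(53, 30) (R = Add(3, Mul(-1, Add(Mul(5, Pow(6, -1)), Mul(2, Pow(5, -1))))) = Add(3, Mul(-1, Add(Mul(5, Rational(1, 6)), Mul(2, Rational(1, 5))))) = Add(3, Mul(-1, Add(Rational(5, 6), Rational(2, 5)))) = Add(3, Mul(-1, Rational(37, 30))) = Add(3, Rational(-37, 30)) = Rational(53, 30) ≈ 1.7667)
Function('z')(V) = Add(Pow(V, 2), Mul(Rational(53, 30), V)) (Function('z')(V) = Add(Add(Pow(V, 2), Mul(Rational(53, 30), V)), 0) = Add(Pow(V, 2), Mul(Rational(53, 30), V)))
Function('J')(W) = -1 (Function('J')(W) = Add(3, -4) = -1)
Mul(Function('J')(Add(Function('z')(4), -1)), -873) = Mul(-1, -873) = 873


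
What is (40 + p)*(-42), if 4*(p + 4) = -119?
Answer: -525/2 ≈ -262.50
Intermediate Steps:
p = -135/4 (p = -4 + (¼)*(-119) = -4 - 119/4 = -135/4 ≈ -33.750)
(40 + p)*(-42) = (40 - 135/4)*(-42) = (25/4)*(-42) = -525/2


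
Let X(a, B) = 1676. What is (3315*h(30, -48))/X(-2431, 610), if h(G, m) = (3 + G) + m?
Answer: -49725/1676 ≈ -29.669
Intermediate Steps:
h(G, m) = 3 + G + m
(3315*h(30, -48))/X(-2431, 610) = (3315*(3 + 30 - 48))/1676 = (3315*(-15))*(1/1676) = -49725*1/1676 = -49725/1676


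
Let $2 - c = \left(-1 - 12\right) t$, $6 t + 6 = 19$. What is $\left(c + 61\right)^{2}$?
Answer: $\frac{299209}{36} \approx 8311.4$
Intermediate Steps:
$t = \frac{13}{6}$ ($t = -1 + \frac{1}{6} \cdot 19 = -1 + \frac{19}{6} = \frac{13}{6} \approx 2.1667$)
$c = \frac{181}{6}$ ($c = 2 - \left(-1 - 12\right) \frac{13}{6} = 2 - \left(-13\right) \frac{13}{6} = 2 - - \frac{169}{6} = 2 + \frac{169}{6} = \frac{181}{6} \approx 30.167$)
$\left(c + 61\right)^{2} = \left(\frac{181}{6} + 61\right)^{2} = \left(\frac{547}{6}\right)^{2} = \frac{299209}{36}$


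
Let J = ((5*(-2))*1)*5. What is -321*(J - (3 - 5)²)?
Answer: 17334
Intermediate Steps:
J = -50 (J = -10*1*5 = -10*5 = -50)
-321*(J - (3 - 5)²) = -321*(-50 - (3 - 5)²) = -321*(-50 - 1*(-2)²) = -321*(-50 - 1*4) = -321*(-50 - 4) = -321*(-54) = 17334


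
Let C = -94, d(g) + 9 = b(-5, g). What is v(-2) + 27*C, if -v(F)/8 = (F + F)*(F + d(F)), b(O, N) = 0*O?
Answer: -2890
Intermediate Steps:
b(O, N) = 0
d(g) = -9 (d(g) = -9 + 0 = -9)
v(F) = -16*F*(-9 + F) (v(F) = -8*(F + F)*(F - 9) = -8*2*F*(-9 + F) = -16*F*(-9 + F))
v(-2) + 27*C = 16*(-2)*(9 - 1*(-2)) + 27*(-94) = 16*(-2)*(9 + 2) - 2538 = 16*(-2)*11 - 2538 = -352 - 2538 = -2890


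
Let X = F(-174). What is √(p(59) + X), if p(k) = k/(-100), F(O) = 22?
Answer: √2141/10 ≈ 4.6271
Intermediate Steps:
p(k) = -k/100 (p(k) = k*(-1/100) = -k/100)
X = 22
√(p(59) + X) = √(-1/100*59 + 22) = √(-59/100 + 22) = √(2141/100) = √2141/10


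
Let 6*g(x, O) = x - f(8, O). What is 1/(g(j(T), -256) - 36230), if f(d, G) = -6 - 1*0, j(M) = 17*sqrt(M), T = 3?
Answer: -434748/15750485003 - 34*sqrt(3)/15750485003 ≈ -2.7606e-5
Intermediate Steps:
f(d, G) = -6 (f(d, G) = -6 + 0 = -6)
g(x, O) = 1 + x/6 (g(x, O) = (x - 1*(-6))/6 = (x + 6)/6 = (6 + x)/6 = 1 + x/6)
1/(g(j(T), -256) - 36230) = 1/((1 + (17*sqrt(3))/6) - 36230) = 1/((1 + 17*sqrt(3)/6) - 36230) = 1/(-36229 + 17*sqrt(3)/6)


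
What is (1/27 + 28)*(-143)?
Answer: -108251/27 ≈ -4009.3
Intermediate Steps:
(1/27 + 28)*(-143) = (757/27)*(-143) = -108251/27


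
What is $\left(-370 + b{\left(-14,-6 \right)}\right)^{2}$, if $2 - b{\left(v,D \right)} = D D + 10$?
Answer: $171396$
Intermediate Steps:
$b{\left(v,D \right)} = -8 - D^{2}$ ($b{\left(v,D \right)} = 2 - \left(D D + 10\right) = 2 - \left(D^{2} + 10\right) = 2 - \left(10 + D^{2}\right) = -8 - D^{2}$)
$\left(-370 + b{\left(-14,-6 \right)}\right)^{2} = \left(-370 - 44\right)^{2} = \left(-414\right)^{2} = 171396$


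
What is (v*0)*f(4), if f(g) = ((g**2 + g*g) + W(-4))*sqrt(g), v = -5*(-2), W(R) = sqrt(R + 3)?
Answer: 0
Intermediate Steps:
W(R) = sqrt(3 + R)
v = 10
f(g) = sqrt(g)*(I + 2*g**2) (f(g) = ((g**2 + g*g) + sqrt(3 - 4))*sqrt(g) = ((g**2 + g**2) + sqrt(-1))*sqrt(g) = (2*g**2 + I)*sqrt(g) = (I + 2*g**2)*sqrt(g) = sqrt(g)*(I + 2*g**2))
(v*0)*f(4) = (10*0)*(sqrt(4)*(I + 2*4**2)) = 0*(2*(I + 2*16)) = 0*(2*(I + 32)) = 0*(2*(32 + I)) = 0*(64 + 2*I) = 0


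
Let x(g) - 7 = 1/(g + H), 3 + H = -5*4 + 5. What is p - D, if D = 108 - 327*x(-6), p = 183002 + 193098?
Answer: 3026139/8 ≈ 3.7827e+5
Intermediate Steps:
H = -18 (H = -3 + (-5*4 + 5) = -3 + (-20 + 5) = -3 - 15 = -18)
x(g) = 7 + 1/(-18 + g) (x(g) = 7 + 1/(g - 18) = 7 + 1/(-18 + g))
p = 376100
D = -17339/8 (D = 108 - 327*(-125 + 7*(-6))/(-18 - 6) = 108 - 327*(-125 - 42)/(-24) = 108 - (-109)*(-167)/8 = 108 - 327*167/24 = 108 - 18203/8 = -17339/8 ≈ -2167.4)
p - D = 376100 - 1*(-17339/8) = 376100 + 17339/8 = 3026139/8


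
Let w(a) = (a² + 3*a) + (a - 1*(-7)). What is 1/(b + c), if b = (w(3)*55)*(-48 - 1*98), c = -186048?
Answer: -1/410888 ≈ -2.4338e-6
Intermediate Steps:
w(a) = 7 + a² + 4*a (w(a) = (a² + 3*a) + (a + 7) = (a² + 3*a) + (7 + a) = 7 + a² + 4*a)
b = -224840 (b = ((7 + 3² + 4*3)*55)*(-48 - 1*98) = ((7 + 9 + 12)*55)*(-48 - 98) = (28*55)*(-146) = 1540*(-146) = -224840)
1/(b + c) = 1/(-224840 - 186048) = 1/(-410888) = -1/410888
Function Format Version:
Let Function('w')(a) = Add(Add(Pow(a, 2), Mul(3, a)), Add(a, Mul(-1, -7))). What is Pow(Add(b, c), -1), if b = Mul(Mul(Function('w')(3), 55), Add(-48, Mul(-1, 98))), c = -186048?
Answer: Rational(-1, 410888) ≈ -2.4338e-6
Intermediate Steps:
Function('w')(a) = Add(7, Pow(a, 2), Mul(4, a)) (Function('w')(a) = Add(Add(Pow(a, 2), Mul(3, a)), Add(a, 7)) = Add(Add(Pow(a, 2), Mul(3, a)), Add(7, a)) = Add(7, Pow(a, 2), Mul(4, a)))
b = -224840 (b = Mul(Mul(Add(7, Pow(3, 2), Mul(4, 3)), 55), Add(-48, Mul(-1, 98))) = Mul(Mul(Add(7, 9, 12), 55), Add(-48, -98)) = Mul(Mul(28, 55), -146) = Mul(1540, -146) = -224840)
Pow(Add(b, c), -1) = Pow(Add(-224840, -186048), -1) = Pow(-410888, -1) = Rational(-1, 410888)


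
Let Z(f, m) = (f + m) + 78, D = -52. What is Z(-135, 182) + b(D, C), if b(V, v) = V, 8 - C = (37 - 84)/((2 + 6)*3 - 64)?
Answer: 73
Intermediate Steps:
C = 273/40 (C = 8 - (37 - 84)/((2 + 6)*3 - 64) = 8 - (-47)/(8*3 - 64) = 8 - (-47)/(24 - 64) = 8 - (-47)/(-40) = 8 - (-47)*(-1)/40 = 8 - 1*47/40 = 8 - 47/40 = 273/40 ≈ 6.8250)
Z(f, m) = 78 + f + m
Z(-135, 182) + b(D, C) = (78 - 135 + 182) - 52 = 125 - 52 = 73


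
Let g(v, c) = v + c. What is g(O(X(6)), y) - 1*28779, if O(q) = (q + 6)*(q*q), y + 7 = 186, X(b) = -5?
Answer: -28575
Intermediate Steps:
y = 179 (y = -7 + 186 = 179)
O(q) = q²*(6 + q) (O(q) = (6 + q)*q² = q²*(6 + q))
g(v, c) = c + v
g(O(X(6)), y) - 1*28779 = (179 + (-5)²*(6 - 5)) - 1*28779 = (179 + 25*1) - 28779 = (179 + 25) - 28779 = 204 - 28779 = -28575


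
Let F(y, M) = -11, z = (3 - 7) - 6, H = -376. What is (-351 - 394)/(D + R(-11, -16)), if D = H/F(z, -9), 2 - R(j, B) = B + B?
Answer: -1639/150 ≈ -10.927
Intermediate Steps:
R(j, B) = 2 - 2*B (R(j, B) = 2 - (B + B) = 2 - 2*B)
z = -10 (z = -4 - 6 = -10)
D = 376/11 (D = -376/(-11) = -376*(-1/11) = 376/11 ≈ 34.182)
(-351 - 394)/(D + R(-11, -16)) = (-351 - 394)/(376/11 + (2 - 2*(-16))) = -745/(376/11 + (2 + 32)) = -745/(376/11 + 34) = -745/750/11 = -745*11/750 = -1639/150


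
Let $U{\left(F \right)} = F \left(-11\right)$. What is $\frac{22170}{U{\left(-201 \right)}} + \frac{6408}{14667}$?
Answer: $\frac{37703942}{3603193} \approx 10.464$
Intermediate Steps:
$U{\left(F \right)} = - 11 F$
$\frac{22170}{U{\left(-201 \right)}} + \frac{6408}{14667} = \frac{22170}{\left(-11\right) \left(-201\right)} + \frac{6408}{14667} = \frac{22170}{2211} + 6408 \cdot \frac{1}{14667} = 22170 \cdot \frac{1}{2211} + \frac{2136}{4889} = \frac{7390}{737} + \frac{2136}{4889} = \frac{37703942}{3603193}$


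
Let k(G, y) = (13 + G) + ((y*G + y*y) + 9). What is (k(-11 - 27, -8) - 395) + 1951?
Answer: 1908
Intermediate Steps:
k(G, y) = 22 + G + y² + G*y (k(G, y) = (13 + G) + ((G*y + y²) + 9) = (13 + G) + ((y² + G*y) + 9) = (13 + G) + (9 + y² + G*y) = 22 + G + y² + G*y)
(k(-11 - 27, -8) - 395) + 1951 = ((22 + (-11 - 27) + (-8)² + (-11 - 27)*(-8)) - 395) + 1951 = ((22 - 38 + 64 - 38*(-8)) - 395) + 1951 = ((22 - 38 + 64 + 304) - 395) + 1951 = (352 - 395) + 1951 = -43 + 1951 = 1908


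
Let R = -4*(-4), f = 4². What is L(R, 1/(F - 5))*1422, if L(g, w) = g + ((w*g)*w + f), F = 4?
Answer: 68256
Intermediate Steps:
f = 16
R = 16
L(g, w) = 16 + g + g*w² (L(g, w) = g + ((w*g)*w + 16) = g + ((g*w)*w + 16) = g + (g*w² + 16) = g + (16 + g*w²) = 16 + g + g*w²)
L(R, 1/(F - 5))*1422 = (16 + 16 + 16*(1/(4 - 5))²)*1422 = (16 + 16 + 16*(1/(-1))²)*1422 = (16 + 16 + 16*(-1)²)*1422 = (16 + 16 + 16*1)*1422 = (16 + 16 + 16)*1422 = 48*1422 = 68256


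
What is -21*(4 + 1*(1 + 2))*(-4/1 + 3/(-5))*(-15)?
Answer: -10143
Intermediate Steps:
-21*(4 + 1*(1 + 2))*(-4/1 + 3/(-5))*(-15) = -21*(4 + 1*3)*(-4*1 + 3*(-⅕))*(-15) = -21*(4 + 3)*(-4 - ⅗)*(-15) = -147*(-23)/5*(-15) = -21*(-161/5)*(-15) = (3381/5)*(-15) = -10143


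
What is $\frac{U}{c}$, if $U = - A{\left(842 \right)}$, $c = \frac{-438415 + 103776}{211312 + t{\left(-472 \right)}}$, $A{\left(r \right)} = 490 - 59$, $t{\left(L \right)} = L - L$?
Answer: $\frac{91075472}{334639} \approx 272.16$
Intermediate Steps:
$t{\left(L \right)} = 0$
$A{\left(r \right)} = 431$ ($A{\left(r \right)} = 490 - 59 = 431$)
$c = - \frac{334639}{211312}$ ($c = \frac{-438415 + 103776}{211312 + 0} = - \frac{334639}{211312} \approx -1.5836$)
$U = -431$ ($U = \left(-1\right) 431 = -431$)
$\frac{U}{c} = - \frac{431}{- \frac{334639}{211312}} = \left(-431\right) \left(- \frac{211312}{334639}\right) = \frac{91075472}{334639}$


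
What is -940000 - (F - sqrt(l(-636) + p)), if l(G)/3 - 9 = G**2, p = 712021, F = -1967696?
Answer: 1027696 + 4*sqrt(120346) ≈ 1.0291e+6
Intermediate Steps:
l(G) = 27 + 3*G**2
-940000 - (F - sqrt(l(-636) + p)) = -940000 - (-1967696 - sqrt((27 + 3*(-636)**2) + 712021)) = -940000 - (-1967696 - sqrt((27 + 3*404496) + 712021)) = -940000 - (-1967696 - sqrt((27 + 1213488) + 712021)) = -940000 - (-1967696 - sqrt(1213515 + 712021)) = -940000 - (-1967696 - sqrt(1925536)) = -940000 - (-1967696 - 4*sqrt(120346)) = -940000 + (1967696 + 4*sqrt(120346)) = 1027696 + 4*sqrt(120346)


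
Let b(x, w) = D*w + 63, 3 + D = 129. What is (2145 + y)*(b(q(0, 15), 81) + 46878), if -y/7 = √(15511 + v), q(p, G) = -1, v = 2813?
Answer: 122580315 - 2400174*√509 ≈ 6.8430e+7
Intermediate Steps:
D = 126 (D = -3 + 129 = 126)
y = -42*√509 (y = -7*√(15511 + 2813) = -42*√509 ≈ -947.56)
b(x, w) = 63 + 126*w (b(x, w) = 126*w + 63 = 63 + 126*w)
(2145 + y)*(b(q(0, 15), 81) + 46878) = (2145 - 42*√509)*((63 + 126*81) + 46878) = (2145 - 42*√509)*((63 + 10206) + 46878) = (2145 - 42*√509)*(10269 + 46878) = (2145 - 42*√509)*57147 = 122580315 - 2400174*√509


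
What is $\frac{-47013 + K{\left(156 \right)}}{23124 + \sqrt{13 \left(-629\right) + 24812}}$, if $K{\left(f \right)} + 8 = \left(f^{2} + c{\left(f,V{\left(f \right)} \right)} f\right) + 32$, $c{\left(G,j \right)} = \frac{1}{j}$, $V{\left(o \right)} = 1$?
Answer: $- \frac{173406876}{178234247} + \frac{7499 \sqrt{16635}}{178234247} \approx -0.96749$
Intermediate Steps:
$K{\left(f \right)} = 24 + f + f^{2}$ ($K{\left(f \right)} = -8 + \left(\left(f^{2} + \frac{f}{1}\right) + 32\right) = -8 + \left(\left(f^{2} + 1 f\right) + 32\right) = -8 + \left(\left(f^{2} + f\right) + 32\right) = -8 + \left(\left(f + f^{2}\right) + 32\right) = -8 + \left(32 + f + f^{2}\right) = 24 + f + f^{2}$)
$\frac{-47013 + K{\left(156 \right)}}{23124 + \sqrt{13 \left(-629\right) + 24812}} = \frac{-47013 + \left(24 + 156 + 156^{2}\right)}{23124 + \sqrt{13 \left(-629\right) + 24812}} = \frac{-47013 + \left(24 + 156 + 24336\right)}{23124 + \sqrt{-8177 + 24812}} = \frac{-47013 + 24516}{23124 + \sqrt{16635}} = - \frac{22497}{23124 + \sqrt{16635}}$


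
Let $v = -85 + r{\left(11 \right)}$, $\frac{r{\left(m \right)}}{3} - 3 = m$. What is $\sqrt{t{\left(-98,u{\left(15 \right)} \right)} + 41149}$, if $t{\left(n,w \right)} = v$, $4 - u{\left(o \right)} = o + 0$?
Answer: $\sqrt{41106} \approx 202.75$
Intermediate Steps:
$r{\left(m \right)} = 9 + 3 m$
$u{\left(o \right)} = 4 - o$ ($u{\left(o \right)} = 4 - \left(o + 0\right) = 4 - o$)
$v = -43$ ($v = -85 + \left(9 + 3 \cdot 11\right) = -85 + \left(9 + 33\right) = -85 + 42 = -43$)
$t{\left(n,w \right)} = -43$
$\sqrt{t{\left(-98,u{\left(15 \right)} \right)} + 41149} = \sqrt{-43 + 41149} = \sqrt{41106}$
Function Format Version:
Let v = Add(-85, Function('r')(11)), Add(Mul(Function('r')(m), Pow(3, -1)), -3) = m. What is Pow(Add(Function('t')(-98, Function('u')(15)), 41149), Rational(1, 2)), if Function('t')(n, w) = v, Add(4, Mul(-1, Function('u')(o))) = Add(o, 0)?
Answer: Pow(41106, Rational(1, 2)) ≈ 202.75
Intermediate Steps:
Function('r')(m) = Add(9, Mul(3, m))
Function('u')(o) = Add(4, Mul(-1, o)) (Function('u')(o) = Add(4, Mul(-1, Add(o, 0))) = Add(4, Mul(-1, o)))
v = -43 (v = Add(-85, Add(9, Mul(3, 11))) = Add(-85, Add(9, 33)) = Add(-85, 42) = -43)
Function('t')(n, w) = -43
Pow(Add(Function('t')(-98, Function('u')(15)), 41149), Rational(1, 2)) = Pow(Add(-43, 41149), Rational(1, 2)) = Pow(41106, Rational(1, 2))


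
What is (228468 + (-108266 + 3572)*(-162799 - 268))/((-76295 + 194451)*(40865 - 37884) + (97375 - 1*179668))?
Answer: 17072364966/352140743 ≈ 48.482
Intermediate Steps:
(228468 + (-108266 + 3572)*(-162799 - 268))/((-76295 + 194451)*(40865 - 37884) + (97375 - 1*179668)) = (228468 - 104694*(-163067))/(118156*2981 + (97375 - 179668)) = (228468 + 17072136498)/(352223036 - 82293) = 17072364966/352140743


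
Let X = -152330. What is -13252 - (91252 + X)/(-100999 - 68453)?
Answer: -1122819491/84726 ≈ -13252.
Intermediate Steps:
-13252 - (91252 + X)/(-100999 - 68453) = -13252 - (91252 - 152330)/(-100999 - 68453) = -13252 - (-61078)/(-169452) = -13252 - (-61078)*(-1)/169452 = -13252 - 1*30539/84726 = -13252 - 30539/84726 = -1122819491/84726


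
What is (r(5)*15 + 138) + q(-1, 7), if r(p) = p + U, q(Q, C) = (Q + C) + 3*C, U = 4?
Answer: 300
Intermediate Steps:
q(Q, C) = Q + 4*C (q(Q, C) = (C + Q) + 3*C = Q + 4*C)
r(p) = 4 + p (r(p) = p + 4 = 4 + p)
(r(5)*15 + 138) + q(-1, 7) = ((4 + 5)*15 + 138) + (-1 + 4*7) = (9*15 + 138) + (-1 + 28) = (135 + 138) + 27 = 273 + 27 = 300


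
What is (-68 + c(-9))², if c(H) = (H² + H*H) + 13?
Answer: 11449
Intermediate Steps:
c(H) = 13 + 2*H² (c(H) = (H² + H²) + 13 = 2*H² + 13 = 13 + 2*H²)
(-68 + c(-9))² = (-68 + (13 + 2*(-9)²))² = (-68 + (13 + 2*81))² = (-68 + (13 + 162))² = (-68 + 175)² = 107² = 11449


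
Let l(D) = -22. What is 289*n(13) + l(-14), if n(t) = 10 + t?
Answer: 6625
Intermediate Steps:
289*n(13) + l(-14) = 289*(10 + 13) - 22 = 289*23 - 22 = 6647 - 22 = 6625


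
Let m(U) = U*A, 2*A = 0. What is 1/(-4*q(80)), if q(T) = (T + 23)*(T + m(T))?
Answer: -1/32960 ≈ -3.0340e-5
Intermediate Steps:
A = 0 (A = (1/2)*0 = 0)
m(U) = 0 (m(U) = U*0 = 0)
q(T) = T*(23 + T) (q(T) = (T + 23)*(T + 0) = (23 + T)*T = T*(23 + T))
1/(-4*q(80)) = 1/(-320*(23 + 80)) = 1/(-320*103) = 1/(-4*8240) = 1/(-32960) = -1/32960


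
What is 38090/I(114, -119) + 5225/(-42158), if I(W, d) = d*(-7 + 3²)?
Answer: -803520885/5016802 ≈ -160.17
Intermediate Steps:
I(W, d) = 2*d (I(W, d) = d*(-7 + 9) = d*2 = 2*d)
38090/I(114, -119) + 5225/(-42158) = 38090/((2*(-119))) + 5225/(-42158) = 38090/(-238) + 5225*(-1/42158) = 38090*(-1/238) - 5225/42158 = -19045/119 - 5225/42158 = -803520885/5016802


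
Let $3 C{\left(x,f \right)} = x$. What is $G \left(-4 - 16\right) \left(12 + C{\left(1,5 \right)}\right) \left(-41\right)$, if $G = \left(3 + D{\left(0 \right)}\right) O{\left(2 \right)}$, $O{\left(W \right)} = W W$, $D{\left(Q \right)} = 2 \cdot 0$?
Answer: $121360$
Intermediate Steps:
$D{\left(Q \right)} = 0$
$C{\left(x,f \right)} = \frac{x}{3}$
$O{\left(W \right)} = W^{2}$
$G = 12$ ($G = \left(3 + 0\right) 2^{2} = 3 \cdot 4 = 12$)
$G \left(-4 - 16\right) \left(12 + C{\left(1,5 \right)}\right) \left(-41\right) = 12 \left(-4 - 16\right) \left(12 + \frac{1}{3} \cdot 1\right) \left(-41\right) = 12 \left(- 20 \left(12 + \frac{1}{3}\right)\right) \left(-41\right) = 12 \left(\left(-20\right) \frac{37}{3}\right) \left(-41\right) = 12 \left(- \frac{740}{3}\right) \left(-41\right) = \left(-2960\right) \left(-41\right) = 121360$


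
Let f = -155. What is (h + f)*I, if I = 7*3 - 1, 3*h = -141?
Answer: -4040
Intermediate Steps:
h = -47 (h = (⅓)*(-141) = -47)
I = 20 (I = 21 - 1 = 20)
(h + f)*I = (-47 - 155)*20 = -202*20 = -4040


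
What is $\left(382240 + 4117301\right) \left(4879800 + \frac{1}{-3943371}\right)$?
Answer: $\frac{28861348550842212753}{1314457} \approx 2.1957 \cdot 10^{13}$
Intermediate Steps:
$\left(382240 + 4117301\right) \left(4879800 + \frac{1}{-3943371}\right) = 4499541 \left(4879800 - \frac{1}{3943371}\right) = 4499541 \cdot \frac{19242861805799}{3943371} = \frac{28861348550842212753}{1314457}$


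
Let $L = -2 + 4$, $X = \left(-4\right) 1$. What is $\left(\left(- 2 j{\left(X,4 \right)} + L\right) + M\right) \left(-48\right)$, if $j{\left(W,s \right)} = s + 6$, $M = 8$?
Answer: $480$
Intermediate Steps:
$X = -4$
$L = 2$
$j{\left(W,s \right)} = 6 + s$
$\left(\left(- 2 j{\left(X,4 \right)} + L\right) + M\right) \left(-48\right) = \left(\left(- 2 \left(6 + 4\right) + 2\right) + 8\right) \left(-48\right) = \left(\left(\left(-2\right) 10 + 2\right) + 8\right) \left(-48\right) = \left(\left(-20 + 2\right) + 8\right) \left(-48\right) = \left(-18 + 8\right) \left(-48\right) = \left(-10\right) \left(-48\right) = 480$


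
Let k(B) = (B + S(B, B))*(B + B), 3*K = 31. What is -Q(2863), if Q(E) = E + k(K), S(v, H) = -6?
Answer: -26573/9 ≈ -2952.6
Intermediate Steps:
K = 31/3 (K = (1/3)*31 = 31/3 ≈ 10.333)
k(B) = 2*B*(-6 + B) (k(B) = (B - 6)*(B + B) = (-6 + B)*(2*B) = 2*B*(-6 + B))
Q(E) = 806/9 + E (Q(E) = E + 2*(31/3)*(-6 + 31/3) = E + 2*(31/3)*(13/3) = E + 806/9 = 806/9 + E)
-Q(2863) = -(806/9 + 2863) = -1*26573/9 = -26573/9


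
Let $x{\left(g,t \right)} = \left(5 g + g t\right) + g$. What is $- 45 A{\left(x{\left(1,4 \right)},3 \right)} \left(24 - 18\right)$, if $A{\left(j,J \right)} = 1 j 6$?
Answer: $-16200$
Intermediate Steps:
$x{\left(g,t \right)} = 6 g + g t$
$A{\left(j,J \right)} = 6 j$ ($A{\left(j,J \right)} = j 6 = 6 j$)
$- 45 A{\left(x{\left(1,4 \right)},3 \right)} \left(24 - 18\right) = - 45 \cdot 6 \cdot 1 \left(6 + 4\right) \left(24 - 18\right) = - 45 \cdot 6 \cdot 1 \cdot 10 \left(24 - 18\right) = - 45 \cdot 6 \cdot 10 \cdot 6 = \left(-45\right) 60 \cdot 6 = \left(-2700\right) 6 = -16200$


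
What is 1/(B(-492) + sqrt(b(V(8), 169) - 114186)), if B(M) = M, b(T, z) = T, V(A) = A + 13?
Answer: -164/118743 - I*sqrt(12685)/118743 ≈ -0.0013811 - 0.0009485*I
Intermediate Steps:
V(A) = 13 + A
1/(B(-492) + sqrt(b(V(8), 169) - 114186)) = 1/(-492 + sqrt((13 + 8) - 114186)) = 1/(-492 + sqrt(21 - 114186)) = 1/(-492 + sqrt(-114165)) = 1/(-492 + 3*I*sqrt(12685))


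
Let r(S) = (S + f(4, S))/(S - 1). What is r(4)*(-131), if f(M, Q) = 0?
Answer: -524/3 ≈ -174.67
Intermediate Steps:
r(S) = S/(-1 + S) (r(S) = (S + 0)/(S - 1) = S/(-1 + S))
r(4)*(-131) = (4/(-1 + 4))*(-131) = (4/3)*(-131) = -524/3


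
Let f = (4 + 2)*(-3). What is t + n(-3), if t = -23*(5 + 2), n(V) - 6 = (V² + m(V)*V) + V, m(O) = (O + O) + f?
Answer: -77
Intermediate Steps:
f = -18 (f = 6*(-3) = -18)
m(O) = -18 + 2*O (m(O) = (O + O) - 18 = 2*O - 18 = -18 + 2*O)
n(V) = 6 + V + V² + V*(-18 + 2*V) (n(V) = 6 + ((V² + (-18 + 2*V)*V) + V) = 6 + ((V² + V*(-18 + 2*V)) + V) = 6 + (V + V² + V*(-18 + 2*V)) = 6 + V + V² + V*(-18 + 2*V))
t = -161 (t = -23*7 = -161)
t + n(-3) = -161 + (6 - 17*(-3) + 3*(-3)²) = -161 + (6 + 51 + 3*9) = -161 + (6 + 51 + 27) = -161 + 84 = -77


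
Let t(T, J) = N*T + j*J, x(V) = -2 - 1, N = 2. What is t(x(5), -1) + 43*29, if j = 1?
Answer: 1240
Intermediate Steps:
x(V) = -3
t(T, J) = J + 2*T (t(T, J) = 2*T + 1*J = 2*T + J = J + 2*T)
t(x(5), -1) + 43*29 = (-1 + 2*(-3)) + 43*29 = (-1 - 6) + 1247 = -7 + 1247 = 1240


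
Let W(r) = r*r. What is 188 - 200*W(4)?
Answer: -3012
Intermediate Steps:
W(r) = r²
188 - 200*W(4) = 188 - 200*4² = 188 - 200*16 = 188 - 3200 = -3012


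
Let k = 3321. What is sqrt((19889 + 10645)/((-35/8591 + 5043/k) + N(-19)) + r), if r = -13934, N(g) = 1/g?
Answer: 2*sqrt(72154858498598077)/6442477 ≈ 83.389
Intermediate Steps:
sqrt((19889 + 10645)/((-35/8591 + 5043/k) + N(-19)) + r) = sqrt((19889 + 10645)/((-35/8591 + 5043/3321) + 1/(-19)) - 13934) = sqrt(30534/((-35*1/8591 + 5043*(1/3321)) - 1/19) - 13934) = sqrt(30534/((-35/8591 + 41/27) - 1/19) - 13934) = sqrt(30534/(351286/231957 - 1/19) - 13934) = sqrt(30534/(6442477/4407183) - 13934) = sqrt(30534*(4407183/6442477) - 13934) = sqrt(134568925722/6442477 - 13934) = sqrt(44799451204/6442477) = 2*sqrt(72154858498598077)/6442477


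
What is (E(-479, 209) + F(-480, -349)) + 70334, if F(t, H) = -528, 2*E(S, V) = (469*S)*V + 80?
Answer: -46812367/2 ≈ -2.3406e+7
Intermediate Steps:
E(S, V) = 40 + 469*S*V/2 (E(S, V) = ((469*S)*V + 80)/2 = (469*S*V + 80)/2 = (80 + 469*S*V)/2 = 40 + 469*S*V/2)
(E(-479, 209) + F(-480, -349)) + 70334 = ((40 + (469/2)*(-479)*209) - 528) + 70334 = ((40 - 46952059/2) - 528) + 70334 = (-46951979/2 - 528) + 70334 = -46953035/2 + 70334 = -46812367/2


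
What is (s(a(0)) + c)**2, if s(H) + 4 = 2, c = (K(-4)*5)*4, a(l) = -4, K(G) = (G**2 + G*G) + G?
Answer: 311364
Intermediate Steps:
K(G) = G + 2*G**2 (K(G) = (G**2 + G**2) + G = 2*G**2 + G = G + 2*G**2)
c = 560 (c = (-4*(1 + 2*(-4))*5)*4 = (-4*(1 - 8)*5)*4 = (-4*(-7)*5)*4 = (28*5)*4 = 140*4 = 560)
s(H) = -2 (s(H) = -4 + 2 = -2)
(s(a(0)) + c)**2 = (-2 + 560)**2 = 558**2 = 311364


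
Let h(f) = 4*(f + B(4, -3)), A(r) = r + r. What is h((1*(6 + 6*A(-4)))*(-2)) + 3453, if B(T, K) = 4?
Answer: 3805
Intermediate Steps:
A(r) = 2*r
h(f) = 16 + 4*f (h(f) = 4*(f + 4) = 4*(4 + f) = 16 + 4*f)
h((1*(6 + 6*A(-4)))*(-2)) + 3453 = (16 + 4*((1*(6 + 6*(2*(-4))))*(-2))) + 3453 = (16 + 4*((1*(6 + 6*(-8)))*(-2))) + 3453 = (16 + 4*((1*(6 - 48))*(-2))) + 3453 = (16 + 4*((1*(-42))*(-2))) + 3453 = (16 + 4*(-42*(-2))) + 3453 = (16 + 4*84) + 3453 = (16 + 336) + 3453 = 352 + 3453 = 3805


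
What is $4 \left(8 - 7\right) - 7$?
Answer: $-3$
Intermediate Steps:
$4 \left(8 - 7\right) - 7 = 4 \cdot 1 - 7 = 4 - 7 = -3$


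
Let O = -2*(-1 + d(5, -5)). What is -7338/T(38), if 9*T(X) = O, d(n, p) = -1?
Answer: -33021/2 ≈ -16511.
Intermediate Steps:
O = 4 (O = -2*(-1 - 1) = -2*(-2) = 4)
T(X) = 4/9 (T(X) = (1/9)*4 = 4/9)
-7338/T(38) = -7338/4/9 = -7338*9/4 = -33021/2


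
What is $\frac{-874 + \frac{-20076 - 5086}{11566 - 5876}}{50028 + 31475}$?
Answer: $- \frac{2499111}{231876035} \approx -0.010778$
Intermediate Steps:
$\frac{-874 + \frac{-20076 - 5086}{11566 - 5876}}{50028 + 31475} = \frac{-874 - \frac{25162}{5690}}{81503} = \left(-874 - \frac{12581}{2845}\right) \frac{1}{81503} = \left(- \frac{2499111}{2845}\right) \frac{1}{81503} = - \frac{2499111}{231876035}$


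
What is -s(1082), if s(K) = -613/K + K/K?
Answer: -469/1082 ≈ -0.43346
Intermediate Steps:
s(K) = 1 - 613/K (s(K) = -613/K + 1 = 1 - 613/K)
-s(1082) = -(-613 + 1082)/1082 = -469/1082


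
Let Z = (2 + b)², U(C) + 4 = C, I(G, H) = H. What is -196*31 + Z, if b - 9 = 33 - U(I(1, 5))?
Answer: -4227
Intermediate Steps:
U(C) = -4 + C
b = 41 (b = 9 + (33 - (-4 + 5)) = 9 + (33 - 1*1) = 9 + (33 - 1) = 9 + 32 = 41)
Z = 1849 (Z = (2 + 41)² = 43² = 1849)
-196*31 + Z = -196*31 + 1849 = -6076 + 1849 = -4227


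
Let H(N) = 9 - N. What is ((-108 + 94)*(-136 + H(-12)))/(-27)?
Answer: -1610/27 ≈ -59.630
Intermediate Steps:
((-108 + 94)*(-136 + H(-12)))/(-27) = ((-108 + 94)*(-136 + (9 - 1*(-12))))/(-27) = -(-14)*(-136 + (9 + 12))/27 = -(-14)*(-136 + 21)/27 = -(-14)*(-115)/27 = -1/27*1610 = -1610/27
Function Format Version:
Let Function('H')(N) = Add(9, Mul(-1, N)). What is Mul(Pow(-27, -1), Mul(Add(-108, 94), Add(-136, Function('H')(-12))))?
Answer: Rational(-1610, 27) ≈ -59.630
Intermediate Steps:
Mul(Pow(-27, -1), Mul(Add(-108, 94), Add(-136, Function('H')(-12)))) = Mul(Pow(-27, -1), Mul(Add(-108, 94), Add(-136, Add(9, Mul(-1, -12))))) = Mul(Rational(-1, 27), Mul(-14, Add(-136, Add(9, 12)))) = Mul(Rational(-1, 27), Mul(-14, Add(-136, 21))) = Mul(Rational(-1, 27), Mul(-14, -115)) = Mul(Rational(-1, 27), 1610) = Rational(-1610, 27)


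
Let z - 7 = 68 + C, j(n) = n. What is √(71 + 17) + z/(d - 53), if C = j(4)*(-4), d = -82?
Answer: -59/135 + 2*√22 ≈ 8.9438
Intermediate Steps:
C = -16 (C = 4*(-4) = -16)
z = 59 (z = 7 + (68 - 16) = 7 + 52 = 59)
√(71 + 17) + z/(d - 53) = √(71 + 17) + 59/(-82 - 53) = √88 + 59/(-135) = 2*√22 + 59*(-1/135) = 2*√22 - 59/135 = -59/135 + 2*√22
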